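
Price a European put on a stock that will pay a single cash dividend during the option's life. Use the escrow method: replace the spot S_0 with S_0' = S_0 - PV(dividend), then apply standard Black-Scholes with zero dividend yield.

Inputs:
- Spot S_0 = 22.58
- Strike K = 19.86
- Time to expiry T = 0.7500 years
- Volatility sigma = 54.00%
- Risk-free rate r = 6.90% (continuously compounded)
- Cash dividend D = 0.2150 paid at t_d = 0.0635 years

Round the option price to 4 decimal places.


Answer: Price = 2.3025

Derivation:
PV(D) = D * exp(-r * t_d) = 0.2150 * 0.99562808 = 0.21406004
S_0' = S_0 - PV(D) = 22.5800 - 0.21406004 = 22.36593996
d1 = (ln(S_0'/K) + (r + sigma^2/2)*T) / (sigma*sqrt(T)) = 0.59858736
d2 = d1 - sigma*sqrt(T) = 0.13093364
exp(-rT) = 0.94956623
N(-d1) = 0.27472404; N(-d2) = 0.44791390
P = K * exp(-rT) * N(-d2) - S_0' * N(-d1) = 19.8600 * 0.94956623 * 0.44791390 - 22.36593996 * 0.27472404 = 2.3025


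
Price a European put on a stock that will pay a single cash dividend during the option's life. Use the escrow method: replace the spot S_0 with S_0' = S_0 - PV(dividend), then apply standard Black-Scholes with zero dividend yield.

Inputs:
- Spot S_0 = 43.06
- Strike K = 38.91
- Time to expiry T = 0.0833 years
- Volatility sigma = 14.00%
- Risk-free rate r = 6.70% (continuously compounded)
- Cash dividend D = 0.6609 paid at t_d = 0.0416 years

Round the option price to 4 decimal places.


Answer: Price = 0.0066

Derivation:
PV(D) = D * exp(-r * t_d) = 0.6609 * 0.99721668 = 0.65906050
S_0' = S_0 - PV(D) = 43.0600 - 0.65906050 = 42.40093950
d1 = (ln(S_0'/K) + (r + sigma^2/2)*T) / (sigma*sqrt(T)) = 2.28470224
d2 = d1 - sigma*sqrt(T) = 2.24429581
exp(-rT) = 0.99443445
N(-d1) = 0.01116515; N(-d2) = 0.01240669
P = K * exp(-rT) * N(-d2) - S_0' * N(-d1) = 38.9100 * 0.99443445 * 0.01240669 - 42.40093950 * 0.01116515 = 0.0066


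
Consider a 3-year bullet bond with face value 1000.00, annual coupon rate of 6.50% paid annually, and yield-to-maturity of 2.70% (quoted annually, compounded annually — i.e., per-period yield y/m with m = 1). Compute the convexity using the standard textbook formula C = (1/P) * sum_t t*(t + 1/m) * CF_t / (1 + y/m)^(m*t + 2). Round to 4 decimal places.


Coupon per period c = face * coupon_rate / m = 65.000000
Periods per year m = 1; per-period yield y/m = 0.027000
Number of cashflows N = 3
Cashflows (t years, CF_t, discount factor 1/(1+y/m)^(m*t), PV):
  t = 1.0000: CF_t = 65.000000, DF = 0.973710, PV = 63.291139
  t = 2.0000: CF_t = 65.000000, DF = 0.948111, PV = 61.627205
  t = 3.0000: CF_t = 1065.000000, DF = 0.923185, PV = 983.191866
Price P = sum_t PV_t = 1108.110210
Convexity numerator sum_t t*(t + 1/m) * CF_t / (1+y/m)^(m*t + 2):
  t = 1.0000: term = 120.014031
  t = 2.0000: term = 350.576526
  t = 3.0000: term = 11186.098413
Convexity = (1/P) * sum = 11656.688969 / 1108.110210 = 10.519431

Answer: Convexity = 10.5194


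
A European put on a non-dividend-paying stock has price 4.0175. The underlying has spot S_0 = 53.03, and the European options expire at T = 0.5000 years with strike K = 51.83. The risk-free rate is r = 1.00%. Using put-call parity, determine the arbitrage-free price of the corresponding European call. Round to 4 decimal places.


Answer: Call price = 5.4760

Derivation:
Put-call parity: C - P = S_0 * exp(-qT) - K * exp(-rT).
S_0 * exp(-qT) = 53.0300 * 1.00000000 = 53.03000000
K * exp(-rT) = 51.8300 * 0.99501248 = 51.57149680
C = P + S*exp(-qT) - K*exp(-rT)
C = 4.0175 + 53.03000000 - 51.57149680 = 5.4760


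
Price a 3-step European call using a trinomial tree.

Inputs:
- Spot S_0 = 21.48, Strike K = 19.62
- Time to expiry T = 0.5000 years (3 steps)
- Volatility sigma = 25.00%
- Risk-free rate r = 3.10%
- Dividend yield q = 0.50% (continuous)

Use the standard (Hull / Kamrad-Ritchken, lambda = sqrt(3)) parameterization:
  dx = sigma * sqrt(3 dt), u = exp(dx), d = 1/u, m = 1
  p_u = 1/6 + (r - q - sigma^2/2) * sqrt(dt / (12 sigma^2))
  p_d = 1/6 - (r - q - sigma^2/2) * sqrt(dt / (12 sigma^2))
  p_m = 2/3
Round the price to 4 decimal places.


dt = T/N = 0.166667; dx = sigma*sqrt(3*dt) = 0.176777
u = exp(dx) = 1.193365; d = 1/u = 0.837967
p_u = 0.164192, p_m = 0.666667, p_d = 0.169142
Discount per step: exp(-r*dt) = 0.994847
Stock lattice S(k, j) with j the centered position index:
  k=0: S(0,+0) = 21.4800
  k=1: S(1,-1) = 17.9995; S(1,+0) = 21.4800; S(1,+1) = 25.6335
  k=2: S(2,-2) = 15.0830; S(2,-1) = 17.9995; S(2,+0) = 21.4800; S(2,+1) = 25.6335; S(2,+2) = 30.5901
  k=3: S(3,-3) = 12.6391; S(3,-2) = 15.0830; S(3,-1) = 17.9995; S(3,+0) = 21.4800; S(3,+1) = 25.6335; S(3,+2) = 30.5901; S(3,+3) = 36.5051
Terminal payoffs V(N, j) = max(S_T - K, 0):
  V(3,-3) = 0.000000; V(3,-2) = 0.000000; V(3,-1) = 0.000000; V(3,+0) = 1.860000; V(3,+1) = 6.013471; V(3,+2) = 10.970077; V(3,+3) = 16.885114
Backward induction: V(k, j) = exp(-r*dt) * [p_u * V(k+1, j+1) + p_m * V(k+1, j) + p_d * V(k+1, j-1)]
  V(2,-2) = exp(-r*dt) * [p_u*0.000000 + p_m*0.000000 + p_d*0.000000] = 0.000000
  V(2,-1) = exp(-r*dt) * [p_u*1.860000 + p_m*0.000000 + p_d*0.000000] = 0.303823
  V(2,+0) = exp(-r*dt) * [p_u*6.013471 + p_m*1.860000 + p_d*0.000000] = 2.215884
  V(2,+1) = exp(-r*dt) * [p_u*10.970077 + p_m*6.013471 + p_d*1.860000] = 6.093217
  V(2,+2) = exp(-r*dt) * [p_u*16.885114 + p_m*10.970077 + p_d*6.013471] = 11.045692
  V(1,-1) = exp(-r*dt) * [p_u*2.215884 + p_m*0.303823 + p_d*0.000000] = 0.563460
  V(1,+0) = exp(-r*dt) * [p_u*6.093217 + p_m*2.215884 + p_d*0.303823] = 2.516068
  V(1,+1) = exp(-r*dt) * [p_u*11.045692 + p_m*6.093217 + p_d*2.215884] = 6.218344
  V(0,+0) = exp(-r*dt) * [p_u*6.218344 + p_m*2.516068 + p_d*0.563460] = 2.779287

Answer: Price = V(0,0) = 2.7793


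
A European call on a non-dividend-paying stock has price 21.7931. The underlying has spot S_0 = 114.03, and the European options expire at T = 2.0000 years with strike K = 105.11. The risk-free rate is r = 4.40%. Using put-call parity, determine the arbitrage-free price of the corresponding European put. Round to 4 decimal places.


Put-call parity: C - P = S_0 * exp(-qT) - K * exp(-rT).
S_0 * exp(-qT) = 114.0300 * 1.00000000 = 114.03000000
K * exp(-rT) = 105.1100 * 0.91576088 = 96.25562575
P = C - S*exp(-qT) + K*exp(-rT)
P = 21.7931 - 114.03000000 + 96.25562575 = 4.0187

Answer: Put price = 4.0187


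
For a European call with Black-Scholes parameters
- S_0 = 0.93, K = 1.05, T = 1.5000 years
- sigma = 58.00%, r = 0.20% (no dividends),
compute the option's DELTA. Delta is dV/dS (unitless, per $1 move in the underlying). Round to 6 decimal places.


d1 = 0.1885531936; d2 = -0.5217988318
phi(d1) = 0.3919132806; exp(-qT) = 1.0000000000; exp(-rT) = 0.9970044955
N(d1) = 0.5747784896
Delta = exp(-qT) * N(d1) = 1.0000000000 * 0.5747784896 = 0.574778

Answer: Delta = 0.574778


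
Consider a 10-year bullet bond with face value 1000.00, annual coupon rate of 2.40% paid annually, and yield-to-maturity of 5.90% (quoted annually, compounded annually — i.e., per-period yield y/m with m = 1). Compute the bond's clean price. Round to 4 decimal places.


Coupon per period c = face * coupon_rate / m = 24.000000
Periods per year m = 1; per-period yield y/m = 0.059000
Number of cashflows N = 10
Cashflows (t years, CF_t, discount factor 1/(1+y/m)^(m*t), PV):
  t = 1.0000: CF_t = 24.000000, DF = 0.944287, PV = 22.662890
  t = 2.0000: CF_t = 24.000000, DF = 0.891678, PV = 21.400273
  t = 3.0000: CF_t = 24.000000, DF = 0.842000, PV = 20.208001
  t = 4.0000: CF_t = 24.000000, DF = 0.795090, PV = 19.082154
  t = 5.0000: CF_t = 24.000000, DF = 0.750793, PV = 18.019031
  t = 6.0000: CF_t = 24.000000, DF = 0.708964, PV = 17.015138
  t = 7.0000: CF_t = 24.000000, DF = 0.669466, PV = 16.067175
  t = 8.0000: CF_t = 24.000000, DF = 0.632168, PV = 15.172025
  t = 9.0000: CF_t = 24.000000, DF = 0.596948, PV = 14.326747
  t = 10.0000: CF_t = 1024.000000, DF = 0.563690, PV = 577.218651
Price P = sum_t PV_t = 741.172087

Answer: Price = 741.1721


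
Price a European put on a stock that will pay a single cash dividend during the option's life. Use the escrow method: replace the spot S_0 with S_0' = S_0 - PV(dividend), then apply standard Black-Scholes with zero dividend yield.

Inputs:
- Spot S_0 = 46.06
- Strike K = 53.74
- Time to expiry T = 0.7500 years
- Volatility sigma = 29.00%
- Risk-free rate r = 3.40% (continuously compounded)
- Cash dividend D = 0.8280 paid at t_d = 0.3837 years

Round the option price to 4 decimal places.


Answer: Price = 9.2526

Derivation:
PV(D) = D * exp(-r * t_d) = 0.8280 * 0.98703893 = 0.81726823
S_0' = S_0 - PV(D) = 46.0600 - 0.81726823 = 45.24273177
d1 = (ln(S_0'/K) + (r + sigma^2/2)*T) / (sigma*sqrt(T)) = -0.45820934
d2 = d1 - sigma*sqrt(T) = -0.70935671
exp(-rT) = 0.97482238
N(-d1) = 0.67659898; N(-d2) = 0.76094843
P = K * exp(-rT) * N(-d2) - S_0' * N(-d1) = 53.7400 * 0.97482238 * 0.76094843 - 45.24273177 * 0.67659898 = 9.2526


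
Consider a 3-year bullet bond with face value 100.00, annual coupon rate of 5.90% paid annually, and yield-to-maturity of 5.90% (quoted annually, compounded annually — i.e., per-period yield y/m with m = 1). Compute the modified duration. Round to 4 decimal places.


Answer: Modified duration = 2.6780

Derivation:
Coupon per period c = face * coupon_rate / m = 5.900000
Periods per year m = 1; per-period yield y/m = 0.059000
Number of cashflows N = 3
Cashflows (t years, CF_t, discount factor 1/(1+y/m)^(m*t), PV):
  t = 1.0000: CF_t = 5.900000, DF = 0.944287, PV = 5.571294
  t = 2.0000: CF_t = 5.900000, DF = 0.891678, PV = 5.260901
  t = 3.0000: CF_t = 105.900000, DF = 0.842000, PV = 89.167806
Price P = sum_t PV_t = 100.000000
First compute Macaulay numerator sum_t t * PV_t:
  t * PV_t at t = 1.0000: 5.571294
  t * PV_t at t = 2.0000: 10.521801
  t * PV_t at t = 3.0000: 267.503417
Macaulay duration D = 283.596512 / 100.000000 = 2.835965
Modified duration = D / (1 + y/m) = 2.835965 / (1 + 0.059000) = 2.677965


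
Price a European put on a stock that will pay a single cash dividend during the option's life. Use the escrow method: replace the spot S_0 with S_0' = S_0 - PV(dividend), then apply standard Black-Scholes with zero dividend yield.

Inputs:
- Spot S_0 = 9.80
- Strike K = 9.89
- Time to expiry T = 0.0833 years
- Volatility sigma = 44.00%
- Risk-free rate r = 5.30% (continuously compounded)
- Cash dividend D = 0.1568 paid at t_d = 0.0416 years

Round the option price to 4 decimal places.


Answer: Price = 0.6014

Derivation:
PV(D) = D * exp(-r * t_d) = 0.1568 * 0.99779763 = 0.15645467
S_0' = S_0 - PV(D) = 9.8000 - 0.15645467 = 9.64354533
d1 = (ln(S_0'/K) + (r + sigma^2/2)*T) / (sigma*sqrt(T)) = -0.10045536
d2 = d1 - sigma*sqrt(T) = -0.22744701
exp(-rT) = 0.99559483
N(-d1) = 0.54000859; N(-d2) = 0.58996191
P = K * exp(-rT) * N(-d2) - S_0' * N(-d1) = 9.8900 * 0.99559483 * 0.58996191 - 9.64354533 * 0.54000859 = 0.6014


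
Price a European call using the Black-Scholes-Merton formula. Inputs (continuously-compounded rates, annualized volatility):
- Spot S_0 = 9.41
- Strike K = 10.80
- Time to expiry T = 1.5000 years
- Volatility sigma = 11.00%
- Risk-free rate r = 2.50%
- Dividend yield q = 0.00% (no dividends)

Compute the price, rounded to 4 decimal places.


d1 = (ln(S/K) + (r - q + 0.5*sigma^2) * T) / (sigma * sqrt(T)) = -0.67693639
d2 = d1 - sigma * sqrt(T) = -0.81165832
exp(-rT) = 0.96319442; exp(-qT) = 1.00000000
C = S_0 * exp(-qT) * N(d1) - K * exp(-rT) * N(d2)
N(d1) = 0.24922316; N(d2) = 0.20849386
C = 9.4100 * 1.00000000 * 0.24922316 - 10.8000 * 0.96319442 * 0.20849386 = 0.1763

Answer: Price = 0.1763


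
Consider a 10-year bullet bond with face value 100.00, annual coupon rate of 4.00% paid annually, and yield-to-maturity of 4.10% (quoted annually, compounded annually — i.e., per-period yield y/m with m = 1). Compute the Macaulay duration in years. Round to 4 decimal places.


Coupon per period c = face * coupon_rate / m = 4.000000
Periods per year m = 1; per-period yield y/m = 0.041000
Number of cashflows N = 10
Cashflows (t years, CF_t, discount factor 1/(1+y/m)^(m*t), PV):
  t = 1.0000: CF_t = 4.000000, DF = 0.960615, PV = 3.842459
  t = 2.0000: CF_t = 4.000000, DF = 0.922781, PV = 3.691123
  t = 3.0000: CF_t = 4.000000, DF = 0.886437, PV = 3.545747
  t = 4.0000: CF_t = 4.000000, DF = 0.851524, PV = 3.406097
  t = 5.0000: CF_t = 4.000000, DF = 0.817987, PV = 3.271948
  t = 6.0000: CF_t = 4.000000, DF = 0.785770, PV = 3.143081
  t = 7.0000: CF_t = 4.000000, DF = 0.754823, PV = 3.019290
  t = 8.0000: CF_t = 4.000000, DF = 0.725094, PV = 2.900375
  t = 9.0000: CF_t = 4.000000, DF = 0.696536, PV = 2.786143
  t = 10.0000: CF_t = 104.000000, DF = 0.669103, PV = 69.586668
Price P = sum_t PV_t = 99.192933
Macaulay numerator sum_t t * PV_t:
  t * PV_t at t = 1.0000: 3.842459
  t * PV_t at t = 2.0000: 7.382246
  t * PV_t at t = 3.0000: 10.637242
  t * PV_t at t = 4.0000: 13.624390
  t * PV_t at t = 5.0000: 16.359738
  t * PV_t at t = 6.0000: 18.858488
  t * PV_t at t = 7.0000: 21.135033
  t * PV_t at t = 8.0000: 23.203000
  t * PV_t at t = 9.0000: 25.075288
  t * PV_t at t = 10.0000: 695.866684
Macaulay duration D = (sum_t t * PV_t) / P = 835.984569 / 99.192933 = 8.427864

Answer: Macaulay duration = 8.4279 years


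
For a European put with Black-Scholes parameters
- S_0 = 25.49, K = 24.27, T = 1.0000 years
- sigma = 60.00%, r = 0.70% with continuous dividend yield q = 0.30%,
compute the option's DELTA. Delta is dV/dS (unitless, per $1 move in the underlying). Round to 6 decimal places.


Answer: Delta = -0.347812

Derivation:
d1 = 0.3884086644; d2 = -0.2115913356
phi(d1) = 0.3699567476; exp(-qT) = 0.9970044955; exp(-rT) = 0.9930244429
N(-d1) = 0.3488568166
Delta = -exp(-qT) * N(-d1) = -0.9970044955 * 0.3488568166 = -0.347812


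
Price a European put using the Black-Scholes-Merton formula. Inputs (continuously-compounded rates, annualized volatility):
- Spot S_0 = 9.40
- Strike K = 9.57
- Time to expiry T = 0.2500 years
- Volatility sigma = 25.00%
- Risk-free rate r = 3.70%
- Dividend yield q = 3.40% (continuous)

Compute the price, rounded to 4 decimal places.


d1 = (ln(S/K) + (r - q + 0.5*sigma^2) * T) / (sigma * sqrt(T)) = -0.07488813
d2 = d1 - sigma * sqrt(T) = -0.19988813
exp(-rT) = 0.99079265; exp(-qT) = 0.99153602
P = K * exp(-rT) * N(-d2) - S_0 * exp(-qT) * N(-d1)
N(-d1) = 0.52984814; N(-d2) = 0.57921596
P = 9.5700 * 0.99079265 * 0.57921596 - 9.4000 * 0.99153602 * 0.52984814 = 0.5536

Answer: Price = 0.5536


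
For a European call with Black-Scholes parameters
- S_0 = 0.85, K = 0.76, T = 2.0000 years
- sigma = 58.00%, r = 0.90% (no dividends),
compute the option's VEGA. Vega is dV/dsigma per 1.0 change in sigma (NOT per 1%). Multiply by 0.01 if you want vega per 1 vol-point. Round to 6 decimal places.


d1 = 0.5685113116; d2 = -0.2517325546
phi(d1) = 0.3394118240; exp(-qT) = 1.0000000000; exp(-rT) = 0.9821610324
Vega = S * exp(-qT) * phi(d1) * sqrt(T) = 0.8500 * 1.0000000000 * 0.3394118240 * 1.4142135624 = 0.408001

Answer: Vega = 0.408001


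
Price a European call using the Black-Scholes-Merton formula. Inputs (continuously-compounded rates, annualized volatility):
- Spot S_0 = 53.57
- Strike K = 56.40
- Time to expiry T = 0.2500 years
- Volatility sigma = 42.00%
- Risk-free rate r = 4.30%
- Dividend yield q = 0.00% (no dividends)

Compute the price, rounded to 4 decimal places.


Answer: Price = 3.5448

Derivation:
d1 = (ln(S/K) + (r - q + 0.5*sigma^2) * T) / (sigma * sqrt(T)) = -0.08895214
d2 = d1 - sigma * sqrt(T) = -0.29895214
exp(-rT) = 0.98930757; exp(-qT) = 1.00000000
C = S_0 * exp(-qT) * N(d1) - K * exp(-rT) * N(d2)
N(d1) = 0.46455997; N(d2) = 0.38248828
C = 53.5700 * 1.00000000 * 0.46455997 - 56.4000 * 0.98930757 * 0.38248828 = 3.5448


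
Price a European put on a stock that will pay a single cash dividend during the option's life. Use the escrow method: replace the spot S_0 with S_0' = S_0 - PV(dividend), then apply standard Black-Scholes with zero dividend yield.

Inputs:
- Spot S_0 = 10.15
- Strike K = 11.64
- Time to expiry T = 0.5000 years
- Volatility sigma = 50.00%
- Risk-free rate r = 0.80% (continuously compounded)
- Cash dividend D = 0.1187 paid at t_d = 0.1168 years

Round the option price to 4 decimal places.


PV(D) = D * exp(-r * t_d) = 0.1187 * 0.99906604 = 0.11858914
S_0' = S_0 - PV(D) = 10.1500 - 0.11858914 = 10.03141086
d1 = (ln(S_0'/K) + (r + sigma^2/2)*T) / (sigma*sqrt(T)) = -0.23257078
d2 = d1 - sigma*sqrt(T) = -0.58612417
exp(-rT) = 0.99600799
N(-d1) = 0.59195264; N(-d2) = 0.72110396
P = K * exp(-rT) * N(-d2) - S_0' * N(-d1) = 11.6400 * 0.99600799 * 0.72110396 - 10.03141086 * 0.59195264 = 2.4220

Answer: Price = 2.4220


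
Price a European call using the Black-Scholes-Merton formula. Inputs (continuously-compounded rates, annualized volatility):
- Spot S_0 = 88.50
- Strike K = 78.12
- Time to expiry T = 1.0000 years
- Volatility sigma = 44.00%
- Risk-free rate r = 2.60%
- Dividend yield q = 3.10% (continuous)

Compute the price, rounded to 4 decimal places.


d1 = (ln(S/K) + (r - q + 0.5*sigma^2) * T) / (sigma * sqrt(T)) = 0.49217374
d2 = d1 - sigma * sqrt(T) = 0.05217374
exp(-rT) = 0.97433509; exp(-qT) = 0.96947557
C = S_0 * exp(-qT) * N(d1) - K * exp(-rT) * N(d2)
N(d1) = 0.68870174; N(d2) = 0.52080487
C = 88.5000 * 0.96947557 * 0.68870174 - 78.1200 * 0.97433509 * 0.52080487 = 19.4485

Answer: Price = 19.4485


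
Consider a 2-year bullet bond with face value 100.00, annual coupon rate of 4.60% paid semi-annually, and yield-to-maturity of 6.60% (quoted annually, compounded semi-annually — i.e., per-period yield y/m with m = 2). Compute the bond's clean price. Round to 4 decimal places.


Answer: Price = 96.3094

Derivation:
Coupon per period c = face * coupon_rate / m = 2.300000
Periods per year m = 2; per-period yield y/m = 0.033000
Number of cashflows N = 4
Cashflows (t years, CF_t, discount factor 1/(1+y/m)^(m*t), PV):
  t = 0.5000: CF_t = 2.300000, DF = 0.968054, PV = 2.226525
  t = 1.0000: CF_t = 2.300000, DF = 0.937129, PV = 2.155397
  t = 1.5000: CF_t = 2.300000, DF = 0.907192, PV = 2.086541
  t = 2.0000: CF_t = 102.300000, DF = 0.878211, PV = 89.840952
Price P = sum_t PV_t = 96.309415


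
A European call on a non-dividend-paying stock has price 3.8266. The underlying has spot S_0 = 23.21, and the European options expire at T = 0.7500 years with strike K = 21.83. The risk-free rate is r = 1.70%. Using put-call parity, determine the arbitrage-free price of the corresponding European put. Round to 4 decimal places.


Put-call parity: C - P = S_0 * exp(-qT) - K * exp(-rT).
S_0 * exp(-qT) = 23.2100 * 1.00000000 = 23.21000000
K * exp(-rT) = 21.8300 * 0.98733094 = 21.55343435
P = C - S*exp(-qT) + K*exp(-rT)
P = 3.8266 - 23.21000000 + 21.55343435 = 2.1700

Answer: Put price = 2.1700


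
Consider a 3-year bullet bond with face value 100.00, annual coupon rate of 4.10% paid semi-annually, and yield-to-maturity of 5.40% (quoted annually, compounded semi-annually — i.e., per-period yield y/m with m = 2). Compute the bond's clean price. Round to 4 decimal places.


Coupon per period c = face * coupon_rate / m = 2.050000
Periods per year m = 2; per-period yield y/m = 0.027000
Number of cashflows N = 6
Cashflows (t years, CF_t, discount factor 1/(1+y/m)^(m*t), PV):
  t = 0.5000: CF_t = 2.050000, DF = 0.973710, PV = 1.996105
  t = 1.0000: CF_t = 2.050000, DF = 0.948111, PV = 1.943627
  t = 1.5000: CF_t = 2.050000, DF = 0.923185, PV = 1.892529
  t = 2.0000: CF_t = 2.050000, DF = 0.898914, PV = 1.842774
  t = 2.5000: CF_t = 2.050000, DF = 0.875282, PV = 1.794327
  t = 3.0000: CF_t = 102.050000, DF = 0.852270, PV = 86.974181
Price P = sum_t PV_t = 96.443544

Answer: Price = 96.4435


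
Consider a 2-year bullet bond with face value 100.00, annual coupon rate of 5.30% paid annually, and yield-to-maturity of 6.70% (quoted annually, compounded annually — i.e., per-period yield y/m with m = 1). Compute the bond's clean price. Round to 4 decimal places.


Coupon per period c = face * coupon_rate / m = 5.300000
Periods per year m = 1; per-period yield y/m = 0.067000
Number of cashflows N = 2
Cashflows (t years, CF_t, discount factor 1/(1+y/m)^(m*t), PV):
  t = 1.0000: CF_t = 5.300000, DF = 0.937207, PV = 4.967198
  t = 2.0000: CF_t = 105.300000, DF = 0.878357, PV = 92.491012
Price P = sum_t PV_t = 97.458210

Answer: Price = 97.4582


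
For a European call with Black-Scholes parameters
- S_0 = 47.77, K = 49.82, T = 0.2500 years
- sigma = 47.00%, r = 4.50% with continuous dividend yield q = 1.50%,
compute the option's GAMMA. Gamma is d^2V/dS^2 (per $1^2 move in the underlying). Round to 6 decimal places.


d1 = -0.0293880103; d2 = -0.2643880103
phi(d1) = 0.3987700433; exp(-qT) = 0.9962570225; exp(-rT) = 0.9888130446
Gamma = exp(-qT) * phi(d1) / (S * sigma * sqrt(T)) = 0.9962570225 * 0.3987700433 / (47.7700 * 0.4700 * 0.5000000000) = 0.035389

Answer: Gamma = 0.035389


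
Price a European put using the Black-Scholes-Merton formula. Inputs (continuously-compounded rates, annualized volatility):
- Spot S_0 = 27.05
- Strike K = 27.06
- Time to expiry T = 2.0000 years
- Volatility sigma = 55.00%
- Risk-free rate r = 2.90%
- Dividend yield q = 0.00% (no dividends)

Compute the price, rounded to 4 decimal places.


Answer: Price = 7.2209

Derivation:
d1 = (ln(S/K) + (r - q + 0.5*sigma^2) * T) / (sigma * sqrt(T)) = 0.46300116
d2 = d1 - sigma * sqrt(T) = -0.31481630
exp(-rT) = 0.94364995; exp(-qT) = 1.00000000
P = K * exp(-rT) * N(-d2) - S_0 * exp(-qT) * N(-d1)
N(-d1) = 0.32168177; N(-d2) = 0.62354943
P = 27.0600 * 0.94364995 * 0.62354943 - 27.0500 * 1.00000000 * 0.32168177 = 7.2209


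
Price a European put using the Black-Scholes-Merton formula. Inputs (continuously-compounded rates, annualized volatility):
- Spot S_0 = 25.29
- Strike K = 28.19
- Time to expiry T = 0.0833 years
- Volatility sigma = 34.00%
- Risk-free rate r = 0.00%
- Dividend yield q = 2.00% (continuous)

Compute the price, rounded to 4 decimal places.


d1 = (ln(S/K) + (r - q + 0.5*sigma^2) * T) / (sigma * sqrt(T)) = -1.07418320
d2 = d1 - sigma * sqrt(T) = -1.17231311
exp(-rT) = 1.00000000; exp(-qT) = 0.99833539
P = K * exp(-rT) * N(-d2) - S_0 * exp(-qT) * N(-d1)
N(-d1) = 0.85862971; N(-d2) = 0.87946431
P = 28.1900 * 1.00000000 * 0.87946431 - 25.2900 * 0.99833539 * 0.85862971 = 3.1135

Answer: Price = 3.1135


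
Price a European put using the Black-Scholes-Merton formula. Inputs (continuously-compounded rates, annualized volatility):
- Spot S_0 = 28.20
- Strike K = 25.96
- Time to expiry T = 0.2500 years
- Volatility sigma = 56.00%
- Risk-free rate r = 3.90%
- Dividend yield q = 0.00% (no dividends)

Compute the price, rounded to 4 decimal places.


d1 = (ln(S/K) + (r - q + 0.5*sigma^2) * T) / (sigma * sqrt(T)) = 0.47041102
d2 = d1 - sigma * sqrt(T) = 0.19041102
exp(-rT) = 0.99029738; exp(-qT) = 1.00000000
P = K * exp(-rT) * N(-d2) - S_0 * exp(-qT) * N(-d1)
N(-d1) = 0.31903070; N(-d2) = 0.42449353
P = 25.9600 * 0.99029738 * 0.42449353 - 28.2000 * 1.00000000 * 0.31903070 = 1.9163

Answer: Price = 1.9163


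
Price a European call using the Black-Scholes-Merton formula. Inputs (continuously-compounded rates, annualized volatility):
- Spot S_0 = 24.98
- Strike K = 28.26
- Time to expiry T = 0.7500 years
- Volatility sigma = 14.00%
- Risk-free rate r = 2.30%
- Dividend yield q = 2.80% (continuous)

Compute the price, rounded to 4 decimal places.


Answer: Price = 0.2396

Derivation:
d1 = (ln(S/K) + (r - q + 0.5*sigma^2) * T) / (sigma * sqrt(T)) = -0.98786176
d2 = d1 - sigma * sqrt(T) = -1.10910531
exp(-rT) = 0.98289793; exp(-qT) = 0.97921896
C = S_0 * exp(-qT) * N(d1) - K * exp(-rT) * N(d2)
N(d1) = 0.16161018; N(d2) = 0.13369238
C = 24.9800 * 0.97921896 * 0.16161018 - 28.2600 * 0.98289793 * 0.13369238 = 0.2396


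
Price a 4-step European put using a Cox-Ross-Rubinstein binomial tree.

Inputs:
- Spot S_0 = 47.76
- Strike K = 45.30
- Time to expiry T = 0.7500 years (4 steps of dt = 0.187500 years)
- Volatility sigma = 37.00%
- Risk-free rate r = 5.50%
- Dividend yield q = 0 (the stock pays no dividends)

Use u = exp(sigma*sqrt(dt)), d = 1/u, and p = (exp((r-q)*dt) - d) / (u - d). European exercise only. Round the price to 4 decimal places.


Answer: Price = V(0,0) = 3.9147

Derivation:
dt = T/N = 0.187500
u = exp(sigma*sqrt(dt)) = 1.173763; d = 1/u = 0.851961
p = (exp((r-q)*dt) - d) / (u - d) = 0.492244
Discount per step: exp(-r*dt) = 0.989740
Stock lattice S(k, i) with i counting down-moves:
  k=0: S(0,0) = 47.7600
  k=1: S(1,0) = 56.0589; S(1,1) = 40.6897
  k=2: S(2,0) = 65.7999; S(2,1) = 47.7600; S(2,2) = 34.6660
  k=3: S(3,0) = 77.2334; S(3,1) = 56.0589; S(3,2) = 40.6897; S(3,3) = 29.5341
  k=4: S(4,0) = 90.6537; S(4,1) = 65.7999; S(4,2) = 47.7600; S(4,3) = 34.6660; S(4,4) = 25.1619
Terminal payoffs V(N, i) = max(K - S_T, 0):
  V(4,0) = 0.000000; V(4,1) = 0.000000; V(4,2) = 0.000000; V(4,3) = 10.634011; V(4,4) = 20.138132
Backward induction: V(k, i) = exp(-r*dt) * [p * V(k+1, i) + (1-p) * V(k+1, i+1)].
  V(3,0) = exp(-r*dt) * [p*0.000000 + (1-p)*0.000000] = 0.000000
  V(3,1) = exp(-r*dt) * [p*0.000000 + (1-p)*0.000000] = 0.000000
  V(3,2) = exp(-r*dt) * [p*0.000000 + (1-p)*10.634011] = 5.344090
  V(3,3) = exp(-r*dt) * [p*10.634011 + (1-p)*20.138132] = 15.301178
  V(2,0) = exp(-r*dt) * [p*0.000000 + (1-p)*0.000000] = 0.000000
  V(2,1) = exp(-r*dt) * [p*0.000000 + (1-p)*5.344090] = 2.685656
  V(2,2) = exp(-r*dt) * [p*5.344090 + (1-p)*15.301178] = 10.293167
  V(1,0) = exp(-r*dt) * [p*0.000000 + (1-p)*2.685656] = 1.349668
  V(1,1) = exp(-r*dt) * [p*2.685656 + (1-p)*10.293167] = 6.481234
  V(0,0) = exp(-r*dt) * [p*1.349668 + (1-p)*6.481234] = 3.914674


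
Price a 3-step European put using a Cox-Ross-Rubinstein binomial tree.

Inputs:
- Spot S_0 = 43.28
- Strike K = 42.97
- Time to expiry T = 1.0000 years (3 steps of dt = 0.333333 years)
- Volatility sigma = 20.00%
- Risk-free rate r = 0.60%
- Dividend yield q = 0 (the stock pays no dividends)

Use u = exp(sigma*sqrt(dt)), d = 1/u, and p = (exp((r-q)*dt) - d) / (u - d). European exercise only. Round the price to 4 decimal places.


dt = T/N = 0.333333
u = exp(sigma*sqrt(dt)) = 1.122401; d = 1/u = 0.890947
p = (exp((r-q)*dt) - d) / (u - d) = 0.479814
Discount per step: exp(-r*dt) = 0.998002
Stock lattice S(k, i) with i counting down-moves:
  k=0: S(0,0) = 43.2800
  k=1: S(1,0) = 48.5775; S(1,1) = 38.5602
  k=2: S(2,0) = 54.5234; S(2,1) = 43.2800; S(2,2) = 34.3551
  k=3: S(3,0) = 61.1972; S(3,1) = 48.5775; S(3,2) = 38.5602; S(3,3) = 30.6086
Terminal payoffs V(N, i) = max(K - S_T, 0):
  V(3,0) = 0.000000; V(3,1) = 0.000000; V(3,2) = 4.409803; V(3,3) = 12.361417
Backward induction: V(k, i) = exp(-r*dt) * [p * V(k+1, i) + (1-p) * V(k+1, i+1)].
  V(2,0) = exp(-r*dt) * [p*0.000000 + (1-p)*0.000000] = 0.000000
  V(2,1) = exp(-r*dt) * [p*0.000000 + (1-p)*4.409803] = 2.289334
  V(2,2) = exp(-r*dt) * [p*4.409803 + (1-p)*12.361417] = 8.529044
  V(1,0) = exp(-r*dt) * [p*0.000000 + (1-p)*2.289334] = 1.188499
  V(1,1) = exp(-r*dt) * [p*2.289334 + (1-p)*8.529044] = 5.524083
  V(0,0) = exp(-r*dt) * [p*1.188499 + (1-p)*5.524083] = 3.436928

Answer: Price = V(0,0) = 3.4369


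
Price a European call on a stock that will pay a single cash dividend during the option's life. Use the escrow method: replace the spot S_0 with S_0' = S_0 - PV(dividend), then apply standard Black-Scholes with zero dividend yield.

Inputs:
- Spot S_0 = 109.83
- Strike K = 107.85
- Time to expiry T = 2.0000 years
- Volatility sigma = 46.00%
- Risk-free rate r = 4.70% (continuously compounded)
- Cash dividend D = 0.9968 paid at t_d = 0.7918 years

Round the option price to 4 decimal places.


Answer: Price = 32.0691

Derivation:
PV(D) = D * exp(-r * t_d) = 0.9968 * 0.96346935 = 0.96038625
S_0' = S_0 - PV(D) = 109.8300 - 0.96038625 = 108.86961375
d1 = (ln(S_0'/K) + (r + sigma^2/2)*T) / (sigma*sqrt(T)) = 0.48422917
d2 = d1 - sigma*sqrt(T) = -0.16630907
exp(-rT) = 0.91028276
N(d1) = 0.68588838; N(d2) = 0.43395686
C = S_0' * N(d1) - K * exp(-rT) * N(d2) = 108.86961375 * 0.68588838 - 107.8500 * 0.91028276 * 0.43395686 = 32.0691


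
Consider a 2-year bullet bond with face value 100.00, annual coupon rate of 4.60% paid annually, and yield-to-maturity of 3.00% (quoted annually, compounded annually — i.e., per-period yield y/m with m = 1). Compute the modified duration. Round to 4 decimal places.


Answer: Modified duration = 1.8997

Derivation:
Coupon per period c = face * coupon_rate / m = 4.600000
Periods per year m = 1; per-period yield y/m = 0.030000
Number of cashflows N = 2
Cashflows (t years, CF_t, discount factor 1/(1+y/m)^(m*t), PV):
  t = 1.0000: CF_t = 4.600000, DF = 0.970874, PV = 4.466019
  t = 2.0000: CF_t = 104.600000, DF = 0.942596, PV = 98.595532
Price P = sum_t PV_t = 103.061552
First compute Macaulay numerator sum_t t * PV_t:
  t * PV_t at t = 1.0000: 4.466019
  t * PV_t at t = 2.0000: 197.191064
Macaulay duration D = 201.657084 / 103.061552 = 1.956666
Modified duration = D / (1 + y/m) = 1.956666 / (1 + 0.030000) = 1.899676


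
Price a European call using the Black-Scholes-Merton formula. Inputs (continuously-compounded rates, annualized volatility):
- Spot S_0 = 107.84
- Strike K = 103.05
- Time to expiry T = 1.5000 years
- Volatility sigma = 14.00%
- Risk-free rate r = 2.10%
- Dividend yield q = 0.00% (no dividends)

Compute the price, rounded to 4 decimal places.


d1 = (ln(S/K) + (r - q + 0.5*sigma^2) * T) / (sigma * sqrt(T)) = 0.53442232
d2 = d1 - sigma * sqrt(T) = 0.36295804
exp(-rT) = 0.96899096; exp(-qT) = 1.00000000
C = S_0 * exp(-qT) * N(d1) - K * exp(-rT) * N(d2)
N(d1) = 0.70347531; N(d2) = 0.64168189
C = 107.8400 * 1.00000000 * 0.70347531 - 103.0500 * 0.96899096 * 0.64168189 = 11.7879

Answer: Price = 11.7879


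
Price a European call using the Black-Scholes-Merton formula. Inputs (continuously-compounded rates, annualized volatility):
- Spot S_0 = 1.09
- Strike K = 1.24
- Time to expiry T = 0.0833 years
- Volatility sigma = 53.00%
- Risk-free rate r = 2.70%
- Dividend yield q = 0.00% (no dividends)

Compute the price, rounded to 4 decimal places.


d1 = (ln(S/K) + (r - q + 0.5*sigma^2) * T) / (sigma * sqrt(T)) = -0.75169765
d2 = d1 - sigma * sqrt(T) = -0.90466487
exp(-rT) = 0.99775343; exp(-qT) = 1.00000000
C = S_0 * exp(-qT) * N(d1) - K * exp(-rT) * N(d2)
N(d1) = 0.22611645; N(d2) = 0.18282148
C = 1.0900 * 1.00000000 * 0.22611645 - 1.2400 * 0.99775343 * 0.18282148 = 0.0203

Answer: Price = 0.0203


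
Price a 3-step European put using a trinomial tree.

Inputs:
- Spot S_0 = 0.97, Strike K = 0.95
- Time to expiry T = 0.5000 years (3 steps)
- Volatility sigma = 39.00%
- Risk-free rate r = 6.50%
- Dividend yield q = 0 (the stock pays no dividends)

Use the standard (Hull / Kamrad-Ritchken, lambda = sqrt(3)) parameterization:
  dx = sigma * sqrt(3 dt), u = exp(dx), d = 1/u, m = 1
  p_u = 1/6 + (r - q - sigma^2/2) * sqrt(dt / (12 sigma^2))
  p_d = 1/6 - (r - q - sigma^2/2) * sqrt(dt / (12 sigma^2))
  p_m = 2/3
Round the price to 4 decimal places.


Answer: Price = V(0,0) = 0.0742

Derivation:
dt = T/N = 0.166667; dx = sigma*sqrt(3*dt) = 0.275772
u = exp(dx) = 1.317547; d = 1/u = 0.758986
p_u = 0.163328, p_m = 0.666667, p_d = 0.170006
Discount per step: exp(-r*dt) = 0.989225
Stock lattice S(k, j) with j the centered position index:
  k=0: S(0,+0) = 0.9700
  k=1: S(1,-1) = 0.7362; S(1,+0) = 0.9700; S(1,+1) = 1.2780
  k=2: S(2,-2) = 0.5588; S(2,-1) = 0.7362; S(2,+0) = 0.9700; S(2,+1) = 1.2780; S(2,+2) = 1.6839
  k=3: S(3,-3) = 0.4241; S(3,-2) = 0.5588; S(3,-1) = 0.7362; S(3,+0) = 0.9700; S(3,+1) = 1.2780; S(3,+2) = 1.6839; S(3,+3) = 2.2186
Terminal payoffs V(N, j) = max(K - S_T, 0):
  V(3,-3) = 0.525895; V(3,-2) = 0.391222; V(3,-1) = 0.213783; V(3,+0) = 0.000000; V(3,+1) = 0.000000; V(3,+2) = 0.000000; V(3,+3) = 0.000000
Backward induction: V(k, j) = exp(-r*dt) * [p_u * V(k+1, j+1) + p_m * V(k+1, j) + p_d * V(k+1, j-1)]
  V(2,-2) = exp(-r*dt) * [p_u*0.213783 + p_m*0.391222 + p_d*0.525895] = 0.380987
  V(2,-1) = exp(-r*dt) * [p_u*0.000000 + p_m*0.213783 + p_d*0.391222] = 0.206780
  V(2,+0) = exp(-r*dt) * [p_u*0.000000 + p_m*0.000000 + p_d*0.213783] = 0.035953
  V(2,+1) = exp(-r*dt) * [p_u*0.000000 + p_m*0.000000 + p_d*0.000000] = 0.000000
  V(2,+2) = exp(-r*dt) * [p_u*0.000000 + p_m*0.000000 + p_d*0.000000] = 0.000000
  V(1,-1) = exp(-r*dt) * [p_u*0.035953 + p_m*0.206780 + p_d*0.380987] = 0.206249
  V(1,+0) = exp(-r*dt) * [p_u*0.000000 + p_m*0.035953 + p_d*0.206780] = 0.058485
  V(1,+1) = exp(-r*dt) * [p_u*0.000000 + p_m*0.000000 + p_d*0.035953] = 0.006046
  V(0,+0) = exp(-r*dt) * [p_u*0.006046 + p_m*0.058485 + p_d*0.206249] = 0.074233


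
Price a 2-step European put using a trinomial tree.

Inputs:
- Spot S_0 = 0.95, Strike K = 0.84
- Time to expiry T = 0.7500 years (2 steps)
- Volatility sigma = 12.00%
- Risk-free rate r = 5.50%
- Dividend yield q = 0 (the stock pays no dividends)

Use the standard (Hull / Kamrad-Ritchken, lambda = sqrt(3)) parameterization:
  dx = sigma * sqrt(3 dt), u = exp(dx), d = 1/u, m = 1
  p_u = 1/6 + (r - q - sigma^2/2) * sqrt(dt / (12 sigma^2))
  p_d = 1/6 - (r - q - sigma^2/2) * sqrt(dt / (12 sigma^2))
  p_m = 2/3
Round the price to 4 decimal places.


dt = T/N = 0.375000; dx = sigma*sqrt(3*dt) = 0.127279
u = exp(dx) = 1.135734; d = 1/u = 0.880488
p_u = 0.237083, p_m = 0.666667, p_d = 0.096251
Discount per step: exp(-r*dt) = 0.979586
Stock lattice S(k, j) with j the centered position index:
  k=0: S(0,+0) = 0.9500
  k=1: S(1,-1) = 0.8365; S(1,+0) = 0.9500; S(1,+1) = 1.0789
  k=2: S(2,-2) = 0.7365; S(2,-1) = 0.8365; S(2,+0) = 0.9500; S(2,+1) = 1.0789; S(2,+2) = 1.2254
Terminal payoffs V(N, j) = max(K - S_T, 0):
  V(2,-2) = 0.103504; V(2,-1) = 0.003537; V(2,+0) = 0.000000; V(2,+1) = 0.000000; V(2,+2) = 0.000000
Backward induction: V(k, j) = exp(-r*dt) * [p_u * V(k+1, j+1) + p_m * V(k+1, j) + p_d * V(k+1, j-1)]
  V(1,-1) = exp(-r*dt) * [p_u*0.000000 + p_m*0.003537 + p_d*0.103504] = 0.012069
  V(1,+0) = exp(-r*dt) * [p_u*0.000000 + p_m*0.000000 + p_d*0.003537] = 0.000333
  V(1,+1) = exp(-r*dt) * [p_u*0.000000 + p_m*0.000000 + p_d*0.000000] = 0.000000
  V(0,+0) = exp(-r*dt) * [p_u*0.000000 + p_m*0.000333 + p_d*0.012069] = 0.001356

Answer: Price = V(0,0) = 0.0014


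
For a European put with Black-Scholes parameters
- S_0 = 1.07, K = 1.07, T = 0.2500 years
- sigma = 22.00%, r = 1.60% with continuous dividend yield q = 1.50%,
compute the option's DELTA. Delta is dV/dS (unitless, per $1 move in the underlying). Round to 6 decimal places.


d1 = 0.0572727273; d2 = -0.0527272727
phi(d1) = 0.3982885183; exp(-qT) = 0.9962570225; exp(-rT) = 0.9960079893
N(-d1) = 0.4771639726
Delta = -exp(-qT) * N(-d1) = -0.9962570225 * 0.4771639726 = -0.475378

Answer: Delta = -0.475378


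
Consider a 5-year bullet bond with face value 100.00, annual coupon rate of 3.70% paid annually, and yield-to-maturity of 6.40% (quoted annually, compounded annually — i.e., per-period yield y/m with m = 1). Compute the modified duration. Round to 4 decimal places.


Answer: Modified duration = 4.3525

Derivation:
Coupon per period c = face * coupon_rate / m = 3.700000
Periods per year m = 1; per-period yield y/m = 0.064000
Number of cashflows N = 5
Cashflows (t years, CF_t, discount factor 1/(1+y/m)^(m*t), PV):
  t = 1.0000: CF_t = 3.700000, DF = 0.939850, PV = 3.477444
  t = 2.0000: CF_t = 3.700000, DF = 0.883317, PV = 3.268274
  t = 3.0000: CF_t = 3.700000, DF = 0.830185, PV = 3.071686
  t = 4.0000: CF_t = 3.700000, DF = 0.780249, PV = 2.886923
  t = 5.0000: CF_t = 103.700000, DF = 0.733317, PV = 76.044992
Price P = sum_t PV_t = 88.749319
First compute Macaulay numerator sum_t t * PV_t:
  t * PV_t at t = 1.0000: 3.477444
  t * PV_t at t = 2.0000: 6.536548
  t * PV_t at t = 3.0000: 9.215058
  t * PV_t at t = 4.0000: 11.547692
  t * PV_t at t = 5.0000: 380.224958
Macaulay duration D = 411.001701 / 88.749319 = 4.631041
Modified duration = D / (1 + y/m) = 4.631041 / (1 + 0.064000) = 4.352482


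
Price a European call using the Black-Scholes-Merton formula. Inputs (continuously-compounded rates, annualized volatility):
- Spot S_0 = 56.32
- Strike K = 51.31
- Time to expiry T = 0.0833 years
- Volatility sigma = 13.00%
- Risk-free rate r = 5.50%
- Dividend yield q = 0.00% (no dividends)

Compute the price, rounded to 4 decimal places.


Answer: Price = 5.2474

Derivation:
d1 = (ln(S/K) + (r - q + 0.5*sigma^2) * T) / (sigma * sqrt(T)) = 2.62390049
d2 = d1 - sigma * sqrt(T) = 2.58638023
exp(-rT) = 0.99542898; exp(-qT) = 1.00000000
C = S_0 * exp(-qT) * N(d1) - K * exp(-rT) * N(d2)
N(d1) = 0.99565354; N(d2) = 0.99515051
C = 56.3200 * 1.00000000 * 0.99565354 - 51.3100 * 0.99542898 * 0.99515051 = 5.2474


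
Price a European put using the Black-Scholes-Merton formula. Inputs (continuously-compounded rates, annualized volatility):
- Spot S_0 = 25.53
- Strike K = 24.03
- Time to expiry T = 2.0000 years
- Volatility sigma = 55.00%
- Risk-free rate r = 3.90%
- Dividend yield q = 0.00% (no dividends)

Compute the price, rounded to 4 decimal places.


Answer: Price = 5.6839

Derivation:
d1 = (ln(S/K) + (r - q + 0.5*sigma^2) * T) / (sigma * sqrt(T)) = 0.56703688
d2 = d1 - sigma * sqrt(T) = -0.21078058
exp(-rT) = 0.92496443; exp(-qT) = 1.00000000
P = K * exp(-rT) * N(-d2) - S_0 * exp(-qT) * N(-d1)
N(-d1) = 0.28534456; N(-d2) = 0.58347076
P = 24.0300 * 0.92496443 * 0.58347076 - 25.5300 * 1.00000000 * 0.28534456 = 5.6839


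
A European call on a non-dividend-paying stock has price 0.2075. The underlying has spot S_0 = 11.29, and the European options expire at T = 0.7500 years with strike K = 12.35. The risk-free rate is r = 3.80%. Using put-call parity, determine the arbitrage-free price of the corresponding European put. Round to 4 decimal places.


Put-call parity: C - P = S_0 * exp(-qT) - K * exp(-rT).
S_0 * exp(-qT) = 11.2900 * 1.00000000 = 11.29000000
K * exp(-rT) = 12.3500 * 0.97190229 = 12.00299333
P = C - S*exp(-qT) + K*exp(-rT)
P = 0.2075 - 11.29000000 + 12.00299333 = 0.9205

Answer: Put price = 0.9205


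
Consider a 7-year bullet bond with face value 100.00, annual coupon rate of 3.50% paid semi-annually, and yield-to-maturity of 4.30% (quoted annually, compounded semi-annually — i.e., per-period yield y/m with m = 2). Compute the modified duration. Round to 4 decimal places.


Answer: Modified duration = 6.1149

Derivation:
Coupon per period c = face * coupon_rate / m = 1.750000
Periods per year m = 2; per-period yield y/m = 0.021500
Number of cashflows N = 14
Cashflows (t years, CF_t, discount factor 1/(1+y/m)^(m*t), PV):
  t = 0.5000: CF_t = 1.750000, DF = 0.978953, PV = 1.713167
  t = 1.0000: CF_t = 1.750000, DF = 0.958348, PV = 1.677109
  t = 1.5000: CF_t = 1.750000, DF = 0.938177, PV = 1.641810
  t = 2.0000: CF_t = 1.750000, DF = 0.918431, PV = 1.607254
  t = 2.5000: CF_t = 1.750000, DF = 0.899100, PV = 1.573426
  t = 3.0000: CF_t = 1.750000, DF = 0.880177, PV = 1.540309
  t = 3.5000: CF_t = 1.750000, DF = 0.861651, PV = 1.507889
  t = 4.0000: CF_t = 1.750000, DF = 0.843515, PV = 1.476152
  t = 4.5000: CF_t = 1.750000, DF = 0.825762, PV = 1.445083
  t = 5.0000: CF_t = 1.750000, DF = 0.808381, PV = 1.414667
  t = 5.5000: CF_t = 1.750000, DF = 0.791367, PV = 1.384892
  t = 6.0000: CF_t = 1.750000, DF = 0.774711, PV = 1.355744
  t = 6.5000: CF_t = 1.750000, DF = 0.758405, PV = 1.327209
  t = 7.0000: CF_t = 101.750000, DF = 0.742442, PV = 75.543521
Price P = sum_t PV_t = 95.208232
First compute Macaulay numerator sum_t t * PV_t:
  t * PV_t at t = 0.5000: 0.856583
  t * PV_t at t = 1.0000: 1.677109
  t * PV_t at t = 1.5000: 2.462715
  t * PV_t at t = 2.0000: 3.214508
  t * PV_t at t = 2.5000: 3.933564
  t * PV_t at t = 3.0000: 4.620927
  t * PV_t at t = 3.5000: 5.277612
  t * PV_t at t = 4.0000: 5.904608
  t * PV_t at t = 4.5000: 6.502872
  t * PV_t at t = 5.0000: 7.073337
  t * PV_t at t = 5.5000: 7.616907
  t * PV_t at t = 6.0000: 8.134462
  t * PV_t at t = 6.5000: 8.626857
  t * PV_t at t = 7.0000: 528.804649
Macaulay duration D = 594.706711 / 95.208232 = 6.246379
Modified duration = D / (1 + y/m) = 6.246379 / (1 + 0.021500) = 6.114909


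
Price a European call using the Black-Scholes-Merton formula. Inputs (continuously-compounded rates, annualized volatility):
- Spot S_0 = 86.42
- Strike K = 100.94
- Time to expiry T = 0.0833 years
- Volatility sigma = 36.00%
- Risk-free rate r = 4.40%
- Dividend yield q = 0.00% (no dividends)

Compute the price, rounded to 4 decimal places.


Answer: Price = 0.3109

Derivation:
d1 = (ln(S/K) + (r - q + 0.5*sigma^2) * T) / (sigma * sqrt(T)) = -1.40751614
d2 = d1 - sigma * sqrt(T) = -1.51141840
exp(-rT) = 0.99634151; exp(-qT) = 1.00000000
C = S_0 * exp(-qT) * N(d1) - K * exp(-rT) * N(d2)
N(d1) = 0.07963720; N(d2) = 0.06534094
C = 86.4200 * 1.00000000 * 0.07963720 - 100.9400 * 0.99634151 * 0.06534094 = 0.3109
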